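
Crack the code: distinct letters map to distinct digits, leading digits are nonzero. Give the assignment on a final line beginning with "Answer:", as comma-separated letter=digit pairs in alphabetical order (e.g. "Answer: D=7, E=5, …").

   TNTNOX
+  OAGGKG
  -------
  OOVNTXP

Step 1. [col 1: X + G ≡ P (mod 10)] column 1 (X + G ≡ P (mod 10), carry-in 0) doesn't pin G yet; pick G=5 and continue, so G=5.
Step 2. [col 1: X + G ≡ P (mod 10)] X=8 is one option consistent with column 1 (X + G ≡ P (mod 10), carry-in 0) — take it, so X=8.
Step 3. [O] adding two 6-digit numbers gives at most 6+1 digits, and here it does — O is that final carry and must be 1 ⇒ O=1.
Step 4. [col 1: X + G ≡ P (mod 10)] in column 1 we have X+G≡P with carry-in 0; given X=8, G=5 and digits 1,5,8 already taken and all letters distinct, that pins P to 3. So P=3.
Step 5. [col 2: O + K ≡ X (mod 10)] from column 2 (O=1, X=8, carry-in 1, digits 1,3,5,8 already taken and all letters distinct): K must equal 6. So K=6.
Step 6. [col 3: N + G ≡ T (mod 10)] no forcing yet in column 3 (carry-in 0); N=4 is free and consistent — try it, so N=4.
Step 7. [col 3: N + G ≡ T (mod 10)] column 3: given N=4, G=5, carry-in 0, and digits 1,3,4,5,6,8 already taken and all letters distinct, N+G≡T (mod 10) forces T=9. So T=9.
Step 8. [col 5: N + A ≡ V (mod 10)] no forcing yet in column 5 (carry-in 1); V=2 is free and consistent — try it. So V=2.
Step 9. [col 5: N + A ≡ V (mod 10)] from column 5 (N=4, V=2, carry-in 1, digits 1,2,3,4,5,6,8,9 already taken and all letters distinct): A must equal 7. So A=7.

Answer: A=7, G=5, K=6, N=4, O=1, P=3, T=9, V=2, X=8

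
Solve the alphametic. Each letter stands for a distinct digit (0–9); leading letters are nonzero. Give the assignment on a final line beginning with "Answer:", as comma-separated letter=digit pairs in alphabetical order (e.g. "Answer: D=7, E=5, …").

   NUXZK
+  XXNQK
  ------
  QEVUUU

Step 1. [col 1: K + K ≡ U (mod 10)] several values work for K in column 1 (K + K ≡ U (mod 10), carry-in 0); try K=7, so K=7.
Step 2. [Q] adding two 5-digit numbers gives at most 5+1 digits, and here it does — Q is that final carry and must be 1. So Q=1.
Step 3. [col 1: K + K ≡ U (mod 10)] in column 1 we have K+K≡U with carry-in 0; given K=7 and digits 1,7 already taken and all letters distinct, that pins U to 4. So U=4.
Step 4. [col 2: Z + Q ≡ U (mod 10)] in column 2 we have Z+Q≡U with carry-in 1; given Q=1, U=4 and digits 1,4,7 already taken and all letters distinct, that pins Z to 2 ⇒ Z=2.
Step 5. [col 3: X + N ≡ U (mod 10)] several values work for X in column 3 (X + N ≡ U (mod 10), carry-in 0); try X=8 ⇒ X=8.
Step 6. [col 3: X + N ≡ U (mod 10)] column 3 reads X+N+carry(0)=U with X=8, U=4; with digits 1,2,4,7,8 already taken and all letters distinct, the only value for N is 6 ⇒ N=6.
Step 7. [col 4: U + X ≡ V (mod 10)] column 4 reads U+X+carry(1)=V with U=4, X=8; with digits 1,2,4,6,7,8 already taken and all letters distinct, the only value for V is 3. So V=3.
Step 8. [col 5: N + X ≡ E (mod 10)] column 5 reads N+X+carry(1)=E with N=6, X=8; with digits 1,2,3,4,6,7,8 already taken and all letters distinct, the only value for E is 5 ⇒ E=5.

Answer: E=5, K=7, N=6, Q=1, U=4, V=3, X=8, Z=2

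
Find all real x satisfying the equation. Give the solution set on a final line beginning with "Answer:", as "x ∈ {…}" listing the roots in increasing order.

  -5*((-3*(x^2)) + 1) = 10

Step 1. [-5*((-3*(x^2)) + 1) = 10] divide by the outer -5. So div: (-3*(x^2)) + 1 = -2.
Step 2. [(-3*(x^2)) + 1 = -2] 1 comes off first (subtract 1). So sub: -3*(x^2) = -3.
Step 3. [-3*(x^2) = -3] -3 out front; divide by -3. So div: x^2 = 1.
Step 4. [x^2 = 1] √ both sides: 1 ≥ 0 gives two branches, so sqrt: x = 1 or -1.

Answer: x ∈ {-1, 1}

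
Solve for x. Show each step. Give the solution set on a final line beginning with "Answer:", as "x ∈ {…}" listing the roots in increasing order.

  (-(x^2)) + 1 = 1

Step 1. [(-(x^2)) + 1 = 1] the outer +1 inverts by subtracting 1 ⇒ sub: -(x^2) = 0.
Step 2. [-(x^2) = 0] flip signs both sides, so neg: x^2 = 0.
Step 3. [x^2 = 0] LHS squared, RHS 0 ≥ 0: apply √ (±). So sqrt: x = 0.

Answer: x ∈ {0}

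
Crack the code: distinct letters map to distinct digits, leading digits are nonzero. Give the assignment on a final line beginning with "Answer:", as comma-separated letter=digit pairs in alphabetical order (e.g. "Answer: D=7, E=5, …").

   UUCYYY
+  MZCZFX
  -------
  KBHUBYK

Step 1. [col 1: Y + X ≡ K (mod 10)] column 1 (Y + X ≡ K (mod 10), carry-in 0) doesn't pin K yet; pick K=1 and continue, so K=1.
Step 2. [col 1: Y + X ≡ K (mod 10)] several values work for Y in column 1 (Y + X ≡ K (mod 10), carry-in 0); try Y=3. So Y=3.
Step 3. [col 1: Y + X ≡ K (mod 10)] column 1 reads Y+X+carry(0)=K with Y=3, K=1; with digits 1,3 already taken and all letters distinct, the only value for X is 8 ⇒ X=8.
Step 4. [col 2: Y + F ≡ Y (mod 10)] column 2 reads Y+F+carry(1)=Y with Y=3; with digits 1,3,8 already taken and all letters distinct, the only value for F is 9 ⇒ F=9.
Step 5. [col 3: Y + Z ≡ B (mod 10)] column 3 (Y + Z ≡ B (mod 10), carry-in 1) doesn't pin B yet; pick B=0 and continue. So B=0.
Step 6. [col 3: Y + Z ≡ B (mod 10)] from column 3 (Y=3, B=0, carry-in 1, digits 0,1,3,8,9 already taken and all letters distinct): Z must equal 6, so Z=6.
Step 7. [col 4: C + C ≡ U (mod 10)] column 4: given nothing yet, carry-in 1, and digits 0,1,3,6,8,9 already taken and all letters distinct, C+C≡U (mod 10) forces U=5, so U=5.
Step 8. [col 4: C + C ≡ U (mod 10)] several values work for C in column 4 (C + C ≡ U (mod 10), carry-in 1); try C=7 ⇒ C=7.
Step 9. [col 5: U + Z ≡ H (mod 10)] in column 5 we have U+Z≡H with carry-in 1; given U=5, Z=6 and digits 0,1,3,5,6,7,8,9 already taken and all letters distinct, that pins H to 2. So H=2.
Step 10. [col 6: U + M ≡ B (mod 10)] from column 6 (U=5, B=0, carry-in 1, digits 0,1,2,3,5,6,7,8,9 already taken and all letters distinct): M must equal 4 ⇒ M=4.

Answer: B=0, C=7, F=9, H=2, K=1, M=4, U=5, X=8, Y=3, Z=6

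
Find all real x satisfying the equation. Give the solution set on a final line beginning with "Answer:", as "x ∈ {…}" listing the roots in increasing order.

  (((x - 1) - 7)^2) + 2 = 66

Step 1. [(((x - 1) - 7)^2) + 2 = 66] 2 comes off first (subtract 2), so sub: ((x - 1) - 7)^2 = 64.
Step 2. [((x - 1) - 7)^2 = 64] LHS squared, RHS 64 ≥ 0: apply √ (±), so sqrt: (x - 1) - 7 = 8 or -8.
Step 3. [(x - 1) - 7 = 8 or -8] the outer -7 inverts by adding 7, so sub: x - 1 = 15 or -1.
Step 4. [x - 1 = 15 or -1] add 1: x sits inside (… - 1), so sub: x = 16 or 0.

Answer: x ∈ {0, 16}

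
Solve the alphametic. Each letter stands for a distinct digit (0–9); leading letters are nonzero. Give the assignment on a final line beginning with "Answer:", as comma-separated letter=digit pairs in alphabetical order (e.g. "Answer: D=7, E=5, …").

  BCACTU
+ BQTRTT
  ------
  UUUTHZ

Step 1. [col 1: U + T ≡ Z (mod 10)] no forcing yet in column 1 (carry-in 0); Z=0 is free and consistent — try it. So Z=0.
Step 2. [col 1: U + T ≡ Z (mod 10)] column 1 (U + T ≡ Z (mod 10), carry-in 0) doesn't pin T yet; pick T=7 and continue ⇒ T=7.
Step 3. [col 1: U + T ≡ Z (mod 10)] from column 1 (T=7, Z=0, carry-in 0, digits 0,7 already taken and all letters distinct): U must equal 3 ⇒ U=3.
Step 4. [col 2: T + T ≡ H (mod 10)] column 2 reads T+T+carry(1)=H with T=7; with digits 0,3,7 already taken and all letters distinct, the only value for H is 5, so H=5.
Step 5. [col 3: C + R ≡ T (mod 10)] no forcing yet in column 3 (carry-in 1); C=4 is free and consistent — try it. So C=4.
Step 6. [col 3: C + R ≡ T (mod 10)] column 3: given C=4, T=7, carry-in 1, and digits 0,3,4,5,7 already taken and all letters distinct, C+R≡T (mod 10) forces R=2 ⇒ R=2.
Step 7. [col 4: A + T ≡ U (mod 10)] column 4: given T=7, U=3, carry-in 0, and digits 0,2,3,4,5,7 already taken and all letters distinct, A+T≡U (mod 10) forces A=6, so A=6.
Step 8. [col 5: C + Q ≡ U (mod 10)] in column 5 we have C+Q≡U with carry-in 1; given C=4, U=3 and digits 0,2,3,4,5,6,7 already taken and all letters distinct, that pins Q to 8. So Q=8.
Step 9. [col 6: B + B ≡ U (mod 10)] from column 6 (U=3, carry-in 1, digits 0,2,3,4,5,6,7,8 already taken and all letters distinct): B must equal 1 ⇒ B=1.

Answer: A=6, B=1, C=4, H=5, Q=8, R=2, T=7, U=3, Z=0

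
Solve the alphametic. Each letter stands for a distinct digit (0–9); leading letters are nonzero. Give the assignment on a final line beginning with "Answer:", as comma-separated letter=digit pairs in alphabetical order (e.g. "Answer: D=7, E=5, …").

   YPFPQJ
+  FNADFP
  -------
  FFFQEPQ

Step 1. [col 1: J + P ≡ Q (mod 10)] J=8 is one option consistent with column 1 (J + P ≡ Q (mod 10), carry-in 0) — take it. So J=8.
Step 2. [col 1: J + P ≡ Q (mod 10)] Q=4 is one option consistent with column 1 (J + P ≡ Q (mod 10), carry-in 0) — take it ⇒ Q=4.
Step 3. [col 1: J + P ≡ Q (mod 10)] in column 1 we have J+P≡Q with carry-in 0; given J=8, Q=4 and digits 4,8 already taken and all letters distinct, that pins P to 6. So P=6.
Step 4. [col 2: Q + F ≡ P (mod 10)] from column 2 (Q=4, P=6, carry-in 1, digits 4,6,8 already taken and all letters distinct): F must equal 1. So F=1.
Step 5. [col 3: P + D ≡ E (mod 10)] no forcing yet in column 3 (carry-in 0); E=3 is free and consistent — try it. So E=3.
Step 6. [col 3: P + D ≡ E (mod 10)] from column 3 (P=6, E=3, carry-in 0, digits 1,3,4,6,8 already taken and all letters distinct): D must equal 7 ⇒ D=7.
Step 7. [col 4: F + A ≡ Q (mod 10)] column 4 reads F+A+carry(1)=Q with F=1, Q=4; with digits 1,3,4,6,7,8 already taken and all letters distinct, the only value for A is 2, so A=2.
Step 8. [col 5: P + N ≡ F (mod 10)] in column 5 we have P+N≡F with carry-in 0; given P=6, F=1 and digits 1,2,3,4,6,7,8 already taken and all letters distinct, that pins N to 5 ⇒ N=5.
Step 9. [col 6: Y + F ≡ F (mod 10)] from column 6 (F=1, carry-in 1, digits 1,2,3,4,5,6,7,8 already taken and all letters distinct): Y must equal 9 ⇒ Y=9.

Answer: A=2, D=7, E=3, F=1, J=8, N=5, P=6, Q=4, Y=9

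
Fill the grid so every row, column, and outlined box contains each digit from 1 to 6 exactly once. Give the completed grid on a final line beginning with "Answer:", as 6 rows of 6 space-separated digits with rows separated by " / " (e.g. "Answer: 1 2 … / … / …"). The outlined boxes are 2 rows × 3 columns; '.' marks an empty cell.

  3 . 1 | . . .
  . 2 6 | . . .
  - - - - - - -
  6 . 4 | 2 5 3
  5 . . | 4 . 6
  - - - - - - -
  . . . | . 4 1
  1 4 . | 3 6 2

Step 1. [r5c4∈{5}] r5c4's peers cover all but 5. So r5c4=5.
Step 2. [r1c6∈{4,5}] r1c6 is the only open cell in row 1 admitting 4. So r1c6=4.
Step 3. [r4c5∈{1}] nothing but 1 survives at r4c5, so r4c5=1.
Step 4. [r4c3∈{2,3}] across row 4, 2 lands solely at r4c3. So r4c3=2.
Step 5. [r4c2∈{3}] r4c2's peers cover all but 3. So r4c2=3.
Step 6. [r2c1∈{4}] r2c1 is down to just 4, so r2c1=4.
Step 7. [r3c2∈{1}] r3c2 is down to just 1 ⇒ r3c2=1.
Step 8. [r1c2∈{5}] only 5 remains possible at r1c2, so r1c2=5.
Step 9. [r5c3∈{3}] nothing but 3 survives at r5c3, so r5c3=3.
Step 10. [r2c6∈{5}] nothing but 5 survives at r2c6, so r2c6=5.
Step 11. [r1c5∈{2}] r1c5's peers cover all but 2 ⇒ r1c5=2.
Step 12. [r2c5∈{3}] nothing but 3 survives at r2c5, so r2c5=3.
Step 13. [r5c2∈{6}] r5c2 is down to just 6. So r5c2=6.
Step 14. [r5c1∈{2}] r5c1 has the single candidate 2, so r5c1=2.
Step 15. [r6c3∈{5}] only 5 remains possible at r6c3. So r6c3=5.
Step 16. [r2c4∈{1}] r2c4 is down to just 1 ⇒ r2c4=1.
Step 17. [r1c4∈{6}] r1c4's peers cover all but 6. So r1c4=6.

Answer: 3 5 1 6 2 4 / 4 2 6 1 3 5 / 6 1 4 2 5 3 / 5 3 2 4 1 6 / 2 6 3 5 4 1 / 1 4 5 3 6 2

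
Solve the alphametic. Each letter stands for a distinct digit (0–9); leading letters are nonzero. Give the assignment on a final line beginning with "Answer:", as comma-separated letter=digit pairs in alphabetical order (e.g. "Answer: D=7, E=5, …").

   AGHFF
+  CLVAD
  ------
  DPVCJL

Step 1. [col 1: F + D ≡ L (mod 10)] no forcing yet in column 1 (carry-in 0); F=6 is free and consistent — try it ⇒ F=6.
Step 2. [col 1: F + D ≡ L (mod 10)] several values work for L in column 1 (F + D ≡ L (mod 10), carry-in 0); try L=7 ⇒ L=7.
Step 3. [col 1: F + D ≡ L (mod 10)] from column 1 (F=6, L=7, carry-in 0, digits 6,7 already taken and all letters distinct): D must equal 1 ⇒ D=1.
Step 4. [col 2: F + A ≡ J (mod 10)] several values work for A in column 2 (F + A ≡ J (mod 10), carry-in 0); try A=9 ⇒ A=9.
Step 5. [col 2: F + A ≡ J (mod 10)] column 2 reads F+A+carry(0)=J with F=6, A=9; with digits 1,6,7,9 already taken and all letters distinct, the only value for J is 5, so J=5.
Step 6. [col 3: H + V ≡ C (mod 10)] column 3 (H + V ≡ C (mod 10), carry-in 1) doesn't pin V yet; pick V=8 and continue. So V=8.
Step 7. [col 3: H + V ≡ C (mod 10)] no forcing yet in column 3 (carry-in 1); C=3 is free and consistent — try it. So C=3.
Step 8. [col 3: H + V ≡ C (mod 10)] column 3 reads H+V+carry(1)=C with V=8, C=3; with digits 1,3,5,6,7,8,9 already taken and all letters distinct, the only value for H is 4 ⇒ H=4.
Step 9. [col 4: G + L ≡ V (mod 10)] column 4 reads G+L+carry(1)=V with L=7, V=8; with digits 1,3,4,5,6,7,8,9 already taken and all letters distinct, the only value for G is 0 ⇒ G=0.
Step 10. [col 5: A + C ≡ P (mod 10)] column 5: given A=9, C=3, carry-in 0, and digits 0,1,3,4,5,6,7,8,9 already taken and all letters distinct, A+C≡P (mod 10) forces P=2, so P=2.

Answer: A=9, C=3, D=1, F=6, G=0, H=4, J=5, L=7, P=2, V=8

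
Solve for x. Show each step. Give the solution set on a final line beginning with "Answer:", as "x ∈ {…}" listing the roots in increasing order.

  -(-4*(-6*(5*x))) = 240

Step 1. [-(-4*(-6*(5*x))) = 240] LHS negated; negate both sides ⇒ neg: -4*(-6*(5*x)) = -240.
Step 2. [-4*(-6*(5*x)) = -240] -4 out front; divide by -4. So div: -6*(5*x) = 60.
Step 3. [-6*(5*x) = 60] leading coefficient -6: divide by -6, so div: 5*x = -10.
Step 4. [5*x = -10] 5·(inner) — divide through by 5. So div: x = -2.

Answer: x ∈ {-2}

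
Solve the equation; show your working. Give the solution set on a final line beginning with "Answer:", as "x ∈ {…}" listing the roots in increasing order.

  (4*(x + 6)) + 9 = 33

Step 1. [(4*(x + 6)) + 9 = 33] 9 comes off first (subtract 9), so sub: 4*(x + 6) = 24.
Step 2. [4*(x + 6) = 24] 4·(inner) — divide through by 4. So div: x + 6 = 6.
Step 3. [x + 6 = 6] subtract 6: x sits inside (… + 6), so sub: x = 0.

Answer: x ∈ {0}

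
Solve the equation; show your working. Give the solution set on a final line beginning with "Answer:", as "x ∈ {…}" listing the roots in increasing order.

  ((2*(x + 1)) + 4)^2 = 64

Step 1. [((2*(x + 1)) + 4)^2 = 64] √ both sides: 64 ≥ 0 gives two branches. So sqrt: (2*(x + 1)) + 4 = 8 or -8.
Step 2. [(2*(x + 1)) + 4 = 8 or -8] 2 divides every term; factor it out, so factor: (x + 1) + 2 = 4 or -4.
Step 3. [(x + 1) + 2 = 4 or -4] +2 is outermost — subtract 2 both sides. So sub: x + 1 = 2 or -6.
Step 4. [x + 1 = 2 or -6] +1 is outermost — subtract 1 both sides, so sub: x = 1 or -7.

Answer: x ∈ {-7, 1}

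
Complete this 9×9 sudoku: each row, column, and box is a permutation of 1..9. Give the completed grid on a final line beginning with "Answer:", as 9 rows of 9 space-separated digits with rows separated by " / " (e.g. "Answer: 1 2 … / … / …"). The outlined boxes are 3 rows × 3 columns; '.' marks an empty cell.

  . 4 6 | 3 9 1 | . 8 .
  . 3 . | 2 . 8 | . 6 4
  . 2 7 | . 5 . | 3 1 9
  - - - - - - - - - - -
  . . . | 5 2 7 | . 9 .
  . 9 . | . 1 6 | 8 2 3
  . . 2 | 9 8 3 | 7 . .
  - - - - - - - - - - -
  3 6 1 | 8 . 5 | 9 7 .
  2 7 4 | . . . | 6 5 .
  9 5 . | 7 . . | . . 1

Step 1. [r1c1∈{5}] r1c1 is down to just 5 ⇒ r1c1=5.
Step 2. [r6c2∈{1}] r6c2 is down to just 1 ⇒ r6c2=1.
Step 3. [r6c8∈{4}] r6c8's peers cover all but 4. So r6c8=4.
Step 4. [r9c7∈{2,4}] col 7 places 4 nowhere but r9c7 ⇒ r9c7=4.
Step 5. [r4c1∈{4,6,8}] 4 has one home in row 4: r4c1, so r4c1=4.
Step 6. [r1c9∈{2,7}] r1c9 is the only open cell in row 1 admitting 7 ⇒ r1c9=7.
Step 7. [r4c2∈{8}] r4c2 is down to just 8. So r4c2=8.
Step 8. [r6c1∈{6}] only 6 remains possible at r6c1 ⇒ r6c1=6.
Step 9. [r9c8∈{3}] r9c8 is down to just 3, so r9c8=3.
Step 10. [r3c6∈{4}] r3c6's peers cover all but 4, so r3c6=4.
Step 11. [r5c1∈{7}] r5c1 is down to just 7 ⇒ r5c1=7.
Step 12. [r4c3∈{3}] r4c3 has the single candidate 3, so r4c3=3.
Step 13. [r7c9∈{2}] r7c9 is down to just 2. So r7c9=2.
Step 14. [r2c3∈{9}] nothing but 9 survives at r2c3. So r2c3=9.
Step 15. [r3c4∈{6}] r3c4 has the single candidate 6 ⇒ r3c4=6.
Step 16. [r8c6∈{9}] r8c6's peers cover all but 9. So r8c6=9.
Step 17. [r8c4∈{1}] r8c4 has the single candidate 1. So r8c4=1.
Step 18. [r2c7∈{5}] r2c7 is down to just 5, so r2c7=5.
Step 19. [r1c7∈{2}] r1c7 has the single candidate 2. So r1c7=2.
Step 20. [r9c5∈{6}] r9c5 has the single candidate 6, so r9c5=6.
Step 21. [r2c1∈{1}] only 1 remains possible at r2c1. So r2c1=1.
Step 22. [r4c7∈{1}] r4c7's peers cover all but 1 ⇒ r4c7=1.
Step 23. [r4c9∈{6}] r4c9 has the single candidate 6 ⇒ r4c9=6.
Step 24. [r9c6∈{2}] nothing but 2 survives at r9c6. So r9c6=2.
Step 25. [r7c5∈{4}] nothing but 4 survives at r7c5 ⇒ r7c5=4.
Step 26. [r3c1∈{8}] r3c1 is down to just 8 ⇒ r3c1=8.
Step 27. [r8c9∈{8}] nothing but 8 survives at r8c9 ⇒ r8c9=8.
Step 28. [r2c5∈{7}] only 7 remains possible at r2c5, so r2c5=7.
Step 29. [r6c9∈{5}] only 5 remains possible at r6c9 ⇒ r6c9=5.
Step 30. [r9c3∈{8}] r9c3 has the single candidate 8. So r9c3=8.
Step 31. [r5c3∈{5}] only 5 remains possible at r5c3, so r5c3=5.
Step 32. [r8c5∈{3}] r8c5's peers cover all but 3 ⇒ r8c5=3.
Step 33. [r5c4∈{4}] nothing but 4 survives at r5c4 ⇒ r5c4=4.

Answer: 5 4 6 3 9 1 2 8 7 / 1 3 9 2 7 8 5 6 4 / 8 2 7 6 5 4 3 1 9 / 4 8 3 5 2 7 1 9 6 / 7 9 5 4 1 6 8 2 3 / 6 1 2 9 8 3 7 4 5 / 3 6 1 8 4 5 9 7 2 / 2 7 4 1 3 9 6 5 8 / 9 5 8 7 6 2 4 3 1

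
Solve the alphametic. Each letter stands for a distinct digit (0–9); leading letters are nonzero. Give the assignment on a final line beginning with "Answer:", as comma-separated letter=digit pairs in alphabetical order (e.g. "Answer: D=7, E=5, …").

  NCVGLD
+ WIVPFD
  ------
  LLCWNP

Step 1. [col 1: D + D ≡ P (mod 10)] P=8 is one option consistent with column 1 (D + D ≡ P (mod 10), carry-in 0) — take it ⇒ P=8.
Step 2. [col 1: D + D ≡ P (mod 10)] D=9 is one option consistent with column 1 (D + D ≡ P (mod 10), carry-in 0) — take it. So D=9.
Step 3. [col 2: L + F ≡ N (mod 10)] N=4 is one option consistent with column 2 (L + F ≡ N (mod 10), carry-in 1) — take it. So N=4.
Step 4. [col 2: L + F ≡ N (mod 10)] column 2 (L + F ≡ N (mod 10), carry-in 1) doesn't pin F yet; pick F=7 and continue. So F=7.
Step 5. [col 2: L + F ≡ N (mod 10)] in column 2 we have L+F≡N with carry-in 1; given F=7, N=4 and digits 4,7,8,9 already taken and all letters distinct, that pins L to 6 ⇒ L=6.
Step 6. [col 3: G + P ≡ W (mod 10)] column 3 (G + P ≡ W (mod 10), carry-in 1) doesn't pin W yet; pick W=2 and continue ⇒ W=2.
Step 7. [col 3: G + P ≡ W (mod 10)] column 3: given P=8, W=2, carry-in 1, and digits 2,4,6,7,8,9 already taken and all letters distinct, G+P≡W (mod 10) forces G=3. So G=3.
Step 8. [col 4: V + V ≡ C (mod 10)] column 4 reads V+V+carry(1)=C with nothing yet; with digits 2,3,4,6,7,8,9 already taken and all letters distinct, the only value for C is 1, so C=1.
Step 9. [col 4: V + V ≡ C (mod 10)] no forcing yet in column 4 (carry-in 1); V=0 is free and consistent — try it. So V=0.
Step 10. [col 5: C + I ≡ L (mod 10)] from column 5 (C=1, L=6, carry-in 0, digits 0,1,2,3,4,6,7,8,9 already taken and all letters distinct): I must equal 5, so I=5.

Answer: C=1, D=9, F=7, G=3, I=5, L=6, N=4, P=8, V=0, W=2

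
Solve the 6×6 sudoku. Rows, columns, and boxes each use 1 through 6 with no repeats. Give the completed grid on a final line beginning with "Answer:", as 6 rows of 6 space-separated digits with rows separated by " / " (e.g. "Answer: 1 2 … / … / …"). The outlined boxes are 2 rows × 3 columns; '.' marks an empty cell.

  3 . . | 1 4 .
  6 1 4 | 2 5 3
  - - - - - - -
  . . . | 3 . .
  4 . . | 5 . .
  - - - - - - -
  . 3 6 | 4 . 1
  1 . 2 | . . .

Step 1. [r3c1∈{2,5}] col 1 places 2 nowhere but r3c1, so r3c1=2.
Step 2. [r4c2∈{6}] r4c2 is down to just 6. So r4c2=6.
Step 3. [r3c2∈{5}] r3c2 is down to just 5 ⇒ r3c2=5.
Step 4. [r6c4∈{6}] nothing but 6 survives at r6c4 ⇒ r6c4=6.
Step 5. [r3c5∈{1,6}] 6 has one home in col 5: r3c5. So r3c5=6.
Step 6. [r4c5∈{1,2}] in col 5, 1 fits only at r4c5, so r4c5=1.
Step 7. [r6c6∈{5}] nothing but 5 survives at r6c6, so r6c6=5.
Step 8. [r1c6∈{6}] nothing but 6 survives at r1c6. So r1c6=6.
Step 9. [r6c2∈{4}] r6c2 is down to just 4 ⇒ r6c2=4.
Step 10. [r4c6∈{2}] r4c6 has the single candidate 2 ⇒ r4c6=2.
Step 11. [r4c3∈{3}] r4c3 has the single candidate 3 ⇒ r4c3=3.
Step 12. [r5c5∈{2}] nothing but 2 survives at r5c5, so r5c5=2.
Step 13. [r1c2∈{2}] r1c2 has the single candidate 2 ⇒ r1c2=2.
Step 14. [r3c6∈{4}] r3c6 is down to just 4, so r3c6=4.
Step 15. [r6c5∈{3}] r6c5's peers cover all but 3 ⇒ r6c5=3.
Step 16. [r5c1∈{5}] nothing but 5 survives at r5c1, so r5c1=5.
Step 17. [r3c3∈{1}] r3c3 has the single candidate 1. So r3c3=1.
Step 18. [r1c3∈{5}] r1c3's peers cover all but 5 ⇒ r1c3=5.

Answer: 3 2 5 1 4 6 / 6 1 4 2 5 3 / 2 5 1 3 6 4 / 4 6 3 5 1 2 / 5 3 6 4 2 1 / 1 4 2 6 3 5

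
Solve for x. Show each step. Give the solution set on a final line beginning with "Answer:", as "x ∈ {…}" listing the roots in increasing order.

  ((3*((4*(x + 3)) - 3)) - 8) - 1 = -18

Step 1. [((3*((4*(x + 3)) - 3)) - 8) - 1 = -18] peel the -1: add 1 from each side, so sub: (3*((4*(x + 3)) - 3)) - 8 = -17.
Step 2. [(3*((4*(x + 3)) - 3)) - 8 = -17] -8 is outermost — add 8 both sides ⇒ sub: 3*((4*(x + 3)) - 3) = -9.
Step 3. [3*((4*(x + 3)) - 3) = -9] divide by the outer 3, so div: (4*(x + 3)) - 3 = -3.
Step 4. [(4*(x + 3)) - 3 = -3] add 3: x sits inside (… - 3). So sub: 4*(x + 3) = 0.
Step 5. [4*(x + 3) = 0] LHS = 4·(…); ÷4 both sides. So div: x + 3 = 0.
Step 6. [x + 3 = 0] subtract 3: x sits inside (… + 3). So sub: x = -3.

Answer: x ∈ {-3}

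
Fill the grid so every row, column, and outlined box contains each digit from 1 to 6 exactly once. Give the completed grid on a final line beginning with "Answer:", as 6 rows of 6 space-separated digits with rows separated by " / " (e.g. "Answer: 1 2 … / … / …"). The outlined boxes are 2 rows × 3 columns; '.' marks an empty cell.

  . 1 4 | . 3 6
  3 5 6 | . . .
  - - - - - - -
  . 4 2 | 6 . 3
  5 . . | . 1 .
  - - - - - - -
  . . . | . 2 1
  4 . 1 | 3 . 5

Step 1. [r4c2∈{3,6}] in row 4, 6 fits only at r4c2 ⇒ r4c2=6.
Step 2. [r5c4∈{4}] only 4 remains possible at r5c4. So r5c4=4.
Step 3. [r4c4∈{2}] r4c4 is down to just 2. So r4c4=2.
Step 4. [r2c5∈{4}] r2c5 is down to just 4. So r2c5=4.
Step 5. [r4c3∈{3}] r4c3's peers cover all but 3 ⇒ r4c3=3.
Step 6. [r2c4∈{1}] nothing but 1 survives at r2c4 ⇒ r2c4=1.
Step 7. [r6c2∈{2}] nothing but 2 survives at r6c2, so r6c2=2.
Step 8. [r5c2∈{3}] r5c2 has the single candidate 3. So r5c2=3.
Step 9. [r1c1∈{2}] only 2 remains possible at r1c1. So r1c1=2.
Step 10. [r4c6∈{4}] r4c6 is down to just 4 ⇒ r4c6=4.
Step 11. [r6c5∈{6}] nothing but 6 survives at r6c5 ⇒ r6c5=6.
Step 12. [r5c3∈{5}] r5c3's peers cover all but 5 ⇒ r5c3=5.
Step 13. [r2c6∈{2}] r2c6 is down to just 2, so r2c6=2.
Step 14. [r3c5∈{5}] only 5 remains possible at r3c5 ⇒ r3c5=5.
Step 15. [r3c1∈{1}] r3c1 is down to just 1 ⇒ r3c1=1.
Step 16. [r5c1∈{6}] r5c1 is down to just 6, so r5c1=6.
Step 17. [r1c4∈{5}] only 5 remains possible at r1c4. So r1c4=5.

Answer: 2 1 4 5 3 6 / 3 5 6 1 4 2 / 1 4 2 6 5 3 / 5 6 3 2 1 4 / 6 3 5 4 2 1 / 4 2 1 3 6 5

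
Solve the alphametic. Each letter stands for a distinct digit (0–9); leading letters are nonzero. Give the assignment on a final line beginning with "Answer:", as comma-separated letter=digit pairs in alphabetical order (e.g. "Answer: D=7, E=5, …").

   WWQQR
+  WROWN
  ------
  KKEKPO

Step 1. [col 1: R + N ≡ O (mod 10)] R=7 is one option consistent with column 1 (R + N ≡ O (mod 10), carry-in 0) — take it. So R=7.
Step 2. [col 1: R + N ≡ O (mod 10)] column 1 (R + N ≡ O (mod 10), carry-in 0) doesn't pin O yet; pick O=6 and continue. So O=6.
Step 3. [K] adding two 5-digit numbers gives at most 5+1 digits, and here it does — K is that final carry and must be 1. So K=1.
Step 4. [col 1: R + N ≡ O (mod 10)] from column 1 (R=7, O=6, carry-in 0, digits 1,6,7 already taken and all letters distinct): N must equal 9. So N=9.
Step 5. [col 2: Q + W ≡ P (mod 10)] several values work for W in column 2 (Q + W ≡ P (mod 10), carry-in 1); try W=5, so W=5.
Step 6. [col 2: Q + W ≡ P (mod 10)] P=0 is one option consistent with column 2 (Q + W ≡ P (mod 10), carry-in 1) — take it ⇒ P=0.
Step 7. [col 2: Q + W ≡ P (mod 10)] in column 2 we have Q+W≡P with carry-in 1; given W=5, P=0 and digits 0,1,5,6,7,9 already taken and all letters distinct, that pins Q to 4. So Q=4.
Step 8. [col 4: W + R ≡ E (mod 10)] column 4: given W=5, R=7, carry-in 1, and digits 0,1,4,5,6,7,9 already taken and all letters distinct, W+R≡E (mod 10) forces E=3. So E=3.

Answer: E=3, K=1, N=9, O=6, P=0, Q=4, R=7, W=5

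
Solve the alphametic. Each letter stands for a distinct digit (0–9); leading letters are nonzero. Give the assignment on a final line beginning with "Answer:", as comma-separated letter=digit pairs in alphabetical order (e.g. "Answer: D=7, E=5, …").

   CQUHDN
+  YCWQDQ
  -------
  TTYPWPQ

Step 1. [T] the sum has 7 digits but both addends have 6; that extra leading digit T is the final carry, namely 1 ⇒ T=1.
Step 2. [col 1: N + Q ≡ Q (mod 10)] in column 1 we have N+Q≡Q with carry-in 0; given nothing yet and digits 1 already taken and all letters distinct, that pins N to 0. So N=0.
Step 3. [col 1: N + Q ≡ Q (mod 10)] Q=6 is one option consistent with column 1 (N + Q ≡ Q (mod 10), carry-in 0) — take it. So Q=6.
Step 4. [col 2: D + D ≡ P (mod 10)] P=8 is one option consistent with column 2 (D + D ≡ P (mod 10), carry-in 0) — take it. So P=8.
Step 5. [col 2: D + D ≡ P (mod 10)] several values work for D in column 2 (D + D ≡ P (mod 10), carry-in 0); try D=4 ⇒ D=4.
Step 6. [col 3: H + Q ≡ W (mod 10)] W=5 is one option consistent with column 3 (H + Q ≡ W (mod 10), carry-in 0) — take it, so W=5.
Step 7. [col 3: H + Q ≡ W (mod 10)] column 3 reads H+Q+carry(0)=W with Q=6, W=5; with digits 0,1,4,5,6,8 already taken and all letters distinct, the only value for H is 9. So H=9.
Step 8. [col 4: U + W ≡ P (mod 10)] from column 4 (W=5, P=8, carry-in 1, digits 0,1,4,5,6,8,9 already taken and all letters distinct): U must equal 2. So U=2.
Step 9. [col 5: Q + C ≡ Y (mod 10)] in column 5 we have Q+C≡Y with carry-in 0; given Q=6 and digits 0,1,2,4,5,6,8,9 already taken and all letters distinct, that pins C to 7. So C=7.
Step 10. [col 5: Q + C ≡ Y (mod 10)] column 5: given Q=6, C=7, carry-in 0, and digits 0,1,2,4,5,6,7,8,9 already taken and all letters distinct, Q+C≡Y (mod 10) forces Y=3. So Y=3.

Answer: C=7, D=4, H=9, N=0, P=8, Q=6, T=1, U=2, W=5, Y=3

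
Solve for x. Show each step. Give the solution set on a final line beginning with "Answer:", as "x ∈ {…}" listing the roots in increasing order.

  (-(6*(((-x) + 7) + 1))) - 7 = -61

Step 1. [(-(6*(((-x) + 7) + 1))) - 7 = -61] add 7: x sits inside (… - 7), so sub: -(6*(((-x) + 7) + 1)) = -54.
Step 2. [-(6*(((-x) + 7) + 1)) = -54] flip signs both sides ⇒ neg: 6*(((-x) + 7) + 1) = 54.
Step 3. [6*(((-x) + 7) + 1) = 54] LHS = 6·(…); ÷6 both sides, so div: ((-x) + 7) + 1 = 9.
Step 4. [((-x) + 7) + 1 = 9] subtract 1: x sits inside (… + 1), so sub: (-x) + 7 = 8.
Step 5. [(-x) + 7 = 8] +7 is outermost — subtract 7 both sides. So sub: -x = 1.
Step 6. [-x = 1] flip signs both sides, so neg: x = -1.

Answer: x ∈ {-1}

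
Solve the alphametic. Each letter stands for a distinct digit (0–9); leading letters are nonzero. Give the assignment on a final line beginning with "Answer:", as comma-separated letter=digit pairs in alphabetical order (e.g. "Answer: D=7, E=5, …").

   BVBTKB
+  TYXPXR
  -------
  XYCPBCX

Step 1. [col 1: B + R ≡ X (mod 10)] R=7 is one option consistent with column 1 (B + R ≡ X (mod 10), carry-in 0) — take it. So R=7.
Step 2. [col 1: B + R ≡ X (mod 10)] several values work for B in column 1 (B + R ≡ X (mod 10), carry-in 0); try B=4. So B=4.
Step 3. [col 1: B + R ≡ X (mod 10)] from column 1 (B=4, R=7, carry-in 0, digits 4,7 already taken and all letters distinct): X must equal 1. So X=1.
Step 4. [col 2: K + X ≡ C (mod 10)] column 2 (K + X ≡ C (mod 10), carry-in 1) doesn't pin K yet; pick K=0 and continue. So K=0.
Step 5. [col 2: K + X ≡ C (mod 10)] column 2: given K=0, X=1, carry-in 1, and digits 0,1,4,7 already taken and all letters distinct, K+X≡C (mod 10) forces C=2. So C=2.
Step 6. [col 3: T + P ≡ B (mod 10)] no forcing yet in column 3 (carry-in 0); P=6 is free and consistent — try it. So P=6.
Step 7. [col 3: T + P ≡ B (mod 10)] column 3 reads T+P+carry(0)=B with P=6, B=4; with digits 0,1,2,4,6,7 already taken and all letters distinct, the only value for T is 8. So T=8.
Step 8. [col 5: V + Y ≡ C (mod 10)] column 5 (V + Y ≡ C (mod 10), carry-in 0) doesn't pin V yet; pick V=9 and continue. So V=9.
Step 9. [col 5: V + Y ≡ C (mod 10)] column 5 reads V+Y+carry(0)=C with V=9, C=2; with digits 0,1,2,4,6,7,8,9 already taken and all letters distinct, the only value for Y is 3. So Y=3.

Answer: B=4, C=2, K=0, P=6, R=7, T=8, V=9, X=1, Y=3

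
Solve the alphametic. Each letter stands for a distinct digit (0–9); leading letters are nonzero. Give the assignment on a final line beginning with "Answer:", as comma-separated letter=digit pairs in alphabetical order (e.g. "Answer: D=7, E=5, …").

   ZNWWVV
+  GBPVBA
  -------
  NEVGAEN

Step 1. [col 1: V + A ≡ N (mod 10)] column 1 (V + A ≡ N (mod 10), carry-in 0) doesn't pin V yet; pick V=3 and continue. So V=3.
Step 2. [col 1: V + A ≡ N (mod 10)] column 1 (V + A ≡ N (mod 10), carry-in 0) doesn't pin N yet; pick N=1 and continue ⇒ N=1.
Step 3. [col 1: V + A ≡ N (mod 10)] column 1 reads V+A+carry(0)=N with V=3, N=1; with digits 1,3 already taken and all letters distinct, the only value for A is 8. So A=8.
Step 4. [col 2: V + B ≡ E (mod 10)] B=2 is one option consistent with column 2 (V + B ≡ E (mod 10), carry-in 1) — take it ⇒ B=2.
Step 5. [col 2: V + B ≡ E (mod 10)] in column 2 we have V+B≡E with carry-in 1; given V=3, B=2 and digits 1,2,3,8 already taken and all letters distinct, that pins E to 6, so E=6.
Step 6. [col 3: W + V ≡ A (mod 10)] in column 3 we have W+V≡A with carry-in 0; given V=3, A=8 and digits 1,2,3,6,8 already taken and all letters distinct, that pins W to 5 ⇒ W=5.
Step 7. [col 4: W + P ≡ G (mod 10)] column 4 (W + P ≡ G (mod 10), carry-in 0) doesn't pin G yet; pick G=9 and continue, so G=9.
Step 8. [col 4: W + P ≡ G (mod 10)] from column 4 (W=5, G=9, carry-in 0, digits 1,2,3,5,6,8,9 already taken and all letters distinct): P must equal 4. So P=4.
Step 9. [col 6: Z + G ≡ E (mod 10)] in column 6 we have Z+G≡E with carry-in 0; given G=9, E=6 and digits 1,2,3,4,5,6,8,9 already taken and all letters distinct, that pins Z to 7. So Z=7.

Answer: A=8, B=2, E=6, G=9, N=1, P=4, V=3, W=5, Z=7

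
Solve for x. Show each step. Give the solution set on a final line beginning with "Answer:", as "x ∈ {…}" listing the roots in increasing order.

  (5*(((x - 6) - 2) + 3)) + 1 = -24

Step 1. [(5*(((x - 6) - 2) + 3)) + 1 = -24] peel the +1: subtract 1 from each side ⇒ sub: 5*(((x - 6) - 2) + 3) = -25.
Step 2. [5*(((x - 6) - 2) + 3) = -25] leading coefficient 5: divide by 5, so div: ((x - 6) - 2) + 3 = -5.
Step 3. [((x - 6) - 2) + 3 = -5] +3 is outermost — subtract 3 both sides. So sub: (x - 6) - 2 = -8.
Step 4. [(x - 6) - 2 = -8] peel the -2: add 2 from each side. So sub: x - 6 = -6.
Step 5. [x - 6 = -6] peel the -6: add 6 from each side ⇒ sub: x = 0.

Answer: x ∈ {0}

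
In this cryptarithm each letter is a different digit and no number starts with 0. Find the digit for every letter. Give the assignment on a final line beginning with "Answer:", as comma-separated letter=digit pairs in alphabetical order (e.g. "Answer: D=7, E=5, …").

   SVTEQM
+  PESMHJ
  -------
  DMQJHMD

Step 1. [col 1: M + J ≡ D (mod 10)] column 1 (M + J ≡ D (mod 10), carry-in 0) doesn't pin M yet; pick M=7 and continue, so M=7.
Step 2. [col 1: M + J ≡ D (mod 10)] no forcing yet in column 1 (carry-in 0); J=4 is free and consistent — try it ⇒ J=4.
Step 3. [col 1: M + J ≡ D (mod 10)] in column 1 we have M+J≡D with carry-in 0; given M=7, J=4 and digits 4,7 already taken and all letters distinct, that pins D to 1, so D=1.
Step 4. [col 2: Q + H ≡ M (mod 10)] column 2 (Q + H ≡ M (mod 10), carry-in 1) doesn't pin H yet; pick H=0 and continue ⇒ H=0.
Step 5. [col 2: Q + H ≡ M (mod 10)] in column 2 we have Q+H≡M with carry-in 1; given H=0, M=7 and digits 0,1,4,7 already taken and all letters distinct, that pins Q to 6 ⇒ Q=6.
Step 6. [col 3: E + M ≡ H (mod 10)] in column 3 we have E+M≡H with carry-in 0; given M=7, H=0 and digits 0,1,4,6,7 already taken and all letters distinct, that pins E to 3, so E=3.
Step 7. [col 4: T + S ≡ J (mod 10)] T=5 is one option consistent with column 4 (T + S ≡ J (mod 10), carry-in 1) — take it ⇒ T=5.
Step 8. [col 4: T + S ≡ J (mod 10)] in column 4 we have T+S≡J with carry-in 1; given T=5, J=4 and digits 0,1,3,4,5,6,7 already taken and all letters distinct, that pins S to 8 ⇒ S=8.
Step 9. [col 5: V + E ≡ Q (mod 10)] column 5 reads V+E+carry(1)=Q with E=3, Q=6; with digits 0,1,3,4,5,6,7,8 already taken and all letters distinct, the only value for V is 2 ⇒ V=2.
Step 10. [col 6: S + P ≡ M (mod 10)] from column 6 (S=8, M=7, carry-in 0, digits 0,1,2,3,4,5,6,7,8 already taken and all letters distinct): P must equal 9. So P=9.

Answer: D=1, E=3, H=0, J=4, M=7, P=9, Q=6, S=8, T=5, V=2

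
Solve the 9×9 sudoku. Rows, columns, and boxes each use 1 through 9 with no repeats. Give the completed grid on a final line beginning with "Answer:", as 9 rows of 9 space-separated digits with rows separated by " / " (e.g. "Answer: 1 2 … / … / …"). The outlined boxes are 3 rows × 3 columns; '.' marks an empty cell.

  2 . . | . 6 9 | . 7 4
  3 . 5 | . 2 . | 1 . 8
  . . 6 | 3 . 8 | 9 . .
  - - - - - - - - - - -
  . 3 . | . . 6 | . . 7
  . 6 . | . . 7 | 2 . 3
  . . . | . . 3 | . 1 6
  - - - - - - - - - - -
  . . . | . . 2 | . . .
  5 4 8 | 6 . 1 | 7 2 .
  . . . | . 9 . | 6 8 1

Step 1. [r9c1∈{7}] nothing but 7 survives at r9c1 ⇒ r9c1=7.
Step 2. [r6c2∈{2,5,7,8,9}] across col 2, 5 lands solely at r6c2, so r6c2=5.
Step 3. [r1c3∈{1}] r1c3 has the single candidate 1. So r1c3=1.
Step 4. [r3c8∈{5}] nothing but 5 survives at r3c8. So r3c8=5.
Step 5. [r7c8∈{3,4,9}] r7c8 is the only open cell in col 8 admitting 3, so r7c8=3.
Step 6. [r7c3∈{9}] only 9 remains possible at r7c3. So r7c3=9.
Step 7. [r5c3∈{4}] r5c3 is down to just 4. So r5c3=4.
Step 8. [r4c7∈{4,5,8}] 5 has one home in box 6: r4c7, so r4c7=5.
Step 9. [r9c6∈{4,5}] across col 6, 5 lands solely at r9c6, so r9c6=5.
Step 10. [r9c4∈{4}] r9c4 is down to just 4. So r9c4=4.
Step 11. [r6c7∈{4,8}] 8 has one home in col 7: r6c7. So r6c7=8.
Step 12. [r3c5∈{1,4,7}] row 3 places 1 nowhere but r3c5. So r3c5=1.
Step 13. [r6c1∈{9}] nothing but 9 survives at r6c1, so r6c1=9.
Step 14. [r4c3∈{2}] r4c3's peers cover all but 2. So r4c3=2.
Step 15. [r7c5∈{7,8}] 7 has one home in col 5: r7c5. So r7c5=7.
Step 16. [r5c8∈{9}] only 9 remains possible at r5c8 ⇒ r5c8=9.
Step 17. [r7c4∈{8}] only 8 remains possible at r7c4 ⇒ r7c4=8.
Step 18. [r5c5∈{5,8}] across col 5, 5 lands solely at r5c5, so r5c5=5.
Step 19. [r4c5∈{4,8}] r4c5 is the only open cell in col 5 admitting 8 ⇒ r4c5=8.
Step 20. [r4c1∈{1}] nothing but 1 survives at r4c1. So r4c1=1.
Step 21. [r3c2∈{7}] r3c2's peers cover all but 7, so r3c2=7.
Step 22. [r7c7∈{4}] r7c7's peers cover all but 4. So r7c7=4.
Step 23. [r8c9∈{9}] r8c9 is down to just 9 ⇒ r8c9=9.
Step 24. [r4c8∈{4}] r4c8 has the single candidate 4, so r4c8=4.
Step 25. [r2c6∈{4}] only 4 remains possible at r2c6, so r2c6=4.
Step 26. [r5c1∈{8}] r5c1 has the single candidate 8 ⇒ r5c1=8.
Step 27. [r1c2∈{8}] r1c2's peers cover all but 8, so r1c2=8.
Step 28. [r6c5∈{4}] nothing but 4 survives at r6c5 ⇒ r6c5=4.
Step 29. [r3c9∈{2}] only 2 remains possible at r3c9. So r3c9=2.
Step 30. [r4c4∈{9}] nothing but 9 survives at r4c4, so r4c4=9.
Step 31. [r1c4∈{5}] r1c4 is down to just 5 ⇒ r1c4=5.
Step 32. [r9c3∈{3}] nothing but 3 survives at r9c3. So r9c3=3.
Step 33. [r2c4∈{7}] r2c4's peers cover all but 7, so r2c4=7.
Step 34. [r9c2∈{2}] only 2 remains possible at r9c2. So r9c2=2.
Step 35. [r2c8∈{6}] nothing but 6 survives at r2c8, so r2c8=6.
Step 36. [r3c1∈{4}] r3c1 is down to just 4 ⇒ r3c1=4.
Step 37. [r1c7∈{3}] r1c7's peers cover all but 3 ⇒ r1c7=3.
Step 38. [r5c4∈{1}] r5c4's peers cover all but 1. So r5c4=1.
Step 39. [r7c9∈{5}] only 5 remains possible at r7c9. So r7c9=5.
Step 40. [r7c1∈{6}] r7c1's peers cover all but 6. So r7c1=6.
Step 41. [r7c2∈{1}] r7c2 is down to just 1 ⇒ r7c2=1.
Step 42. [r6c3∈{7}] nothing but 7 survives at r6c3. So r6c3=7.
Step 43. [r6c4∈{2}] only 2 remains possible at r6c4 ⇒ r6c4=2.
Step 44. [r8c5∈{3}] r8c5 has the single candidate 3, so r8c5=3.
Step 45. [r2c2∈{9}] r2c2's peers cover all but 9 ⇒ r2c2=9.

Answer: 2 8 1 5 6 9 3 7 4 / 3 9 5 7 2 4 1 6 8 / 4 7 6 3 1 8 9 5 2 / 1 3 2 9 8 6 5 4 7 / 8 6 4 1 5 7 2 9 3 / 9 5 7 2 4 3 8 1 6 / 6 1 9 8 7 2 4 3 5 / 5 4 8 6 3 1 7 2 9 / 7 2 3 4 9 5 6 8 1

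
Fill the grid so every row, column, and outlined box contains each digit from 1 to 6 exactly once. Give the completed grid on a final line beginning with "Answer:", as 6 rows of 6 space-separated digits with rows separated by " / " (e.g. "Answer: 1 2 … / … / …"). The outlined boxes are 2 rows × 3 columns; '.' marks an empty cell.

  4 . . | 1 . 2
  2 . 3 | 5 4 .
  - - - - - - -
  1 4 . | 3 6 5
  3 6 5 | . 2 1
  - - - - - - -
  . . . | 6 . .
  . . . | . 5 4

Step 1. [r6c2∈{1,2,3}] 3 has one home in row 6: r6c2 ⇒ r6c2=3.
Step 2. [r5c2∈{1,2,5}] r5c2 is the only open cell in col 2 admitting 2 ⇒ r5c2=2.
Step 3. [r5c5∈{1,3}] r5c5 is the only open cell in col 5 admitting 1, so r5c5=1.
Step 4. [r1c3∈{6}] r1c3 has the single candidate 6, so r1c3=6.
Step 5. [r6c4∈{2}] nothing but 2 survives at r6c4. So r6c4=2.
Step 6. [r2c6∈{6}] r2c6's peers cover all but 6. So r2c6=6.
Step 7. [r6c3∈{1}] r6c3 is down to just 1 ⇒ r6c3=1.
Step 8. [r1c5∈{3}] r1c5 has the single candidate 3, so r1c5=3.
Step 9. [r3c3∈{2}] nothing but 2 survives at r3c3 ⇒ r3c3=2.
Step 10. [r5c1∈{5}] r5c1's peers cover all but 5, so r5c1=5.
Step 11. [r5c6∈{3}] nothing but 3 survives at r5c6, so r5c6=3.
Step 12. [r5c3∈{4}] nothing but 4 survives at r5c3. So r5c3=4.
Step 13. [r1c2∈{5}] r1c2's peers cover all but 5. So r1c2=5.
Step 14. [r6c1∈{6}] r6c1 has the single candidate 6, so r6c1=6.
Step 15. [r4c4∈{4}] only 4 remains possible at r4c4 ⇒ r4c4=4.
Step 16. [r2c2∈{1}] r2c2 has the single candidate 1 ⇒ r2c2=1.

Answer: 4 5 6 1 3 2 / 2 1 3 5 4 6 / 1 4 2 3 6 5 / 3 6 5 4 2 1 / 5 2 4 6 1 3 / 6 3 1 2 5 4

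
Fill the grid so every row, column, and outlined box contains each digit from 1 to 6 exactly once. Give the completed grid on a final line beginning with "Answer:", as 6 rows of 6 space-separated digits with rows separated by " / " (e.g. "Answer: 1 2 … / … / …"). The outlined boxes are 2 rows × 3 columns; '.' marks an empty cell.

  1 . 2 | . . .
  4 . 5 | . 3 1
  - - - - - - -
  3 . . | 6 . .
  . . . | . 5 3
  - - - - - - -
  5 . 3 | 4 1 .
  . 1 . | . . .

Step 1. [r6c3∈{4,6}] across row 6, 4 lands solely at r6c3. So r6c3=4.
Step 2. [r2c2∈{6}] only 6 remains possible at r2c2, so r2c2=6.
Step 3. [r6c1∈{2,6}] across box 5, 6 lands solely at r6c1, so r6c1=6.
Step 4. [r6c5∈{2}] r6c5's peers cover all but 2. So r6c5=2.
Step 5. [r3c6∈{2,4}] 2 has one home in col 6: r3c6, so r3c6=2.
Step 6. [r1c6∈{4,5,6}] r1c6 is the only open cell in col 6 admitting 4, so r1c6=4.
Step 7. [r4c2∈{2,4}] in row 4, 4 fits only at r4c2, so r4c2=4.
Step 8. [r3c3∈{1}] r3c3 has the single candidate 1. So r3c3=1.
Step 9. [r6c6∈{5}] r6c6's peers cover all but 5 ⇒ r6c6=5.
Step 10. [r5c6∈{6}] r5c6's peers cover all but 6 ⇒ r5c6=6.
Step 11. [r4c4∈{1}] only 1 remains possible at r4c4, so r4c4=1.
Step 12. [r1c4∈{5}] r1c4 is down to just 5. So r1c4=5.
Step 13. [r2c4∈{2}] r2c4 is down to just 2. So r2c4=2.
Step 14. [r1c2∈{3}] r1c2 is down to just 3. So r1c2=3.
Step 15. [r3c5∈{4}] only 4 remains possible at r3c5 ⇒ r3c5=4.
Step 16. [r4c3∈{6}] only 6 remains possible at r4c3 ⇒ r4c3=6.
Step 17. [r4c1∈{2}] r4c1 is down to just 2, so r4c1=2.
Step 18. [r5c2∈{2}] only 2 remains possible at r5c2 ⇒ r5c2=2.
Step 19. [r1c5∈{6}] r1c5 is down to just 6, so r1c5=6.
Step 20. [r6c4∈{3}] only 3 remains possible at r6c4 ⇒ r6c4=3.
Step 21. [r3c2∈{5}] only 5 remains possible at r3c2, so r3c2=5.

Answer: 1 3 2 5 6 4 / 4 6 5 2 3 1 / 3 5 1 6 4 2 / 2 4 6 1 5 3 / 5 2 3 4 1 6 / 6 1 4 3 2 5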